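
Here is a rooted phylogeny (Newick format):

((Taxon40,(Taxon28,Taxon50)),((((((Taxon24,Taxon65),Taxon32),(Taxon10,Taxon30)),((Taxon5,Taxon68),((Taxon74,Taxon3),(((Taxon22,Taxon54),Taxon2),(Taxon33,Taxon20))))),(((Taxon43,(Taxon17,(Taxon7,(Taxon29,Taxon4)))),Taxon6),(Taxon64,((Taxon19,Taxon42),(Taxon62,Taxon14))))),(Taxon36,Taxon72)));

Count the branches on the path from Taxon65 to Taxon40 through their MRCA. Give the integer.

9

The MRCA of Taxon65 and Taxon40 is the root of the tree.
From Taxon65 up to that node: 7 branches. From Taxon40 up to the same node: 2 branches. Total: 7 + 2 = 9.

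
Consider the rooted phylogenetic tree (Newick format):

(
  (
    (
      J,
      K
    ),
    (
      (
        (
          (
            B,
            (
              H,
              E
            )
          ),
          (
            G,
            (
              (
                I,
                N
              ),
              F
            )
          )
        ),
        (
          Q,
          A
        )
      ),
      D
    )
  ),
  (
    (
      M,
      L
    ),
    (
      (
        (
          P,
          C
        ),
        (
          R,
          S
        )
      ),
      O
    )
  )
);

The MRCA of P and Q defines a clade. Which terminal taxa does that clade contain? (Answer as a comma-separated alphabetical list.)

A, B, C, D, E, F, G, H, I, J, K, L, M, N, O, P, Q, R, S

Tracing P: it sits inside (P,C).
Tracing Q: it sits inside (Q,A).
The smallest clade enclosing both is the whole tree (their MRCA is the root), so the answer is all 19 tips in alphabetical order.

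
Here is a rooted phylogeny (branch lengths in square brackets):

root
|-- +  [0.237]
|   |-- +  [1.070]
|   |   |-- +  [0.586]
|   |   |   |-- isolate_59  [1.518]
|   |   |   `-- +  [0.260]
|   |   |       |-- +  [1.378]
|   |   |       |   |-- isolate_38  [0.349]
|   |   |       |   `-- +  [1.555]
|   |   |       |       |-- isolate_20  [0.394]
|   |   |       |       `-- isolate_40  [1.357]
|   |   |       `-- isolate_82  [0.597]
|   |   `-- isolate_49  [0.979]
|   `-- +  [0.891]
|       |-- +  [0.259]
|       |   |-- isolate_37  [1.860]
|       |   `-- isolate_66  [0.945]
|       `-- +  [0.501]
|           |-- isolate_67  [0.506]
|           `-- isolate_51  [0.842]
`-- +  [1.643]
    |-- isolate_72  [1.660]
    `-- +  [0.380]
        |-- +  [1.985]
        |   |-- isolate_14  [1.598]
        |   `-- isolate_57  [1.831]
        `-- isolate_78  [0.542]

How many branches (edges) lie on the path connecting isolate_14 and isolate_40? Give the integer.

The MRCA of isolate_14 and isolate_40 is the root of the tree.
From isolate_14 up to that node: 4 branches. From isolate_40 up to the same node: 7 branches. Total: 4 + 7 = 11.

11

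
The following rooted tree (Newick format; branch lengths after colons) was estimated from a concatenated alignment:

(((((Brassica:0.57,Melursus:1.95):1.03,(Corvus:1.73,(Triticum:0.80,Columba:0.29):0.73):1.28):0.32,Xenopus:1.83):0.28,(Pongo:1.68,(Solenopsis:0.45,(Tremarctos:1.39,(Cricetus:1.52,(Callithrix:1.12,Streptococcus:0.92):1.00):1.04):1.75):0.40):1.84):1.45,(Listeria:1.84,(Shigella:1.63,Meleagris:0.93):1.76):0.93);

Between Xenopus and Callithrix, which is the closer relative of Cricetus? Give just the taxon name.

The MRCA of Cricetus and Callithrix subtends (Cricetus,(Callithrix,Streptococcus)) (3 taxa).
The MRCA of Cricetus and Xenopus subtends ((((Brassica,Melursus),(Corvus,(Triticum,Columba))),Xenopus),(Pongo,(Solenopsis,(Tremarctos,(Cricetus,(Callithrix,Streptococcus)))))) (12 taxa).
The first is nested inside the second, so Cricetus shares a more recent common ancestor with Callithrix.

Callithrix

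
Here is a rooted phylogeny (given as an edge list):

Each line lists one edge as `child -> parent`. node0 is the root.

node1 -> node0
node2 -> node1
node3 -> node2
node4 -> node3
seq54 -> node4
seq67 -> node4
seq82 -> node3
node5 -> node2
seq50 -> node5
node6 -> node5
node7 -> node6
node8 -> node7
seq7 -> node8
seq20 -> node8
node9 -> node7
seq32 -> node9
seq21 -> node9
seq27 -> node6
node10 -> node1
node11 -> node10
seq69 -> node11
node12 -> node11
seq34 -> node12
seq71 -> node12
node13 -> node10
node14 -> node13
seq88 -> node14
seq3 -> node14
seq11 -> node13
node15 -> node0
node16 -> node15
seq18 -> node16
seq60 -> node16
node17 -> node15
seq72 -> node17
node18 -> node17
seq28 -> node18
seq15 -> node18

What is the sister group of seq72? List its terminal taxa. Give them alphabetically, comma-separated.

seq15, seq28

seq72 attaches to the tree at the node subtending (seq72,(seq28,seq15)).
The other lineage descending from that same node — the sister group — is (seq28,seq15); its 2 tips in alphabetical order are the answer.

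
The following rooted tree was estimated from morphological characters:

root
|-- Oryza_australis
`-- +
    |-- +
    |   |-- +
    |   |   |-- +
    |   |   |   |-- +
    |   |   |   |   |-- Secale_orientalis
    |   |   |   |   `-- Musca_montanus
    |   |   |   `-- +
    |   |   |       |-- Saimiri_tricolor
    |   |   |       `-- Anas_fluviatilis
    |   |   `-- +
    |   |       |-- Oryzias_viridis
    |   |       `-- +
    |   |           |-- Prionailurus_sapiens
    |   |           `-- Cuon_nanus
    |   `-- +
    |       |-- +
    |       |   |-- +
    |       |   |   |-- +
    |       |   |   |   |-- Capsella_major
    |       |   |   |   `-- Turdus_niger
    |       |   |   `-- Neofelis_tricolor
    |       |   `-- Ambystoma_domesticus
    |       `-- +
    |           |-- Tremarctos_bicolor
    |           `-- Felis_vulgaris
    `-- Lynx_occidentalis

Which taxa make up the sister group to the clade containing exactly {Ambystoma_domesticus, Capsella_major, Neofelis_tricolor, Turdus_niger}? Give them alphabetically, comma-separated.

Felis_vulgaris, Tremarctos_bicolor

The clade containing exactly {Ambystoma_domesticus, Capsella_major, Neofelis_tricolor, Turdus_niger} attaches to the tree at the node subtending ((((Capsella_major,Turdus_niger),Neofelis_tricolor),Ambystoma_domesticus),(Tremarctos_bicolor,Felis_vulgaris)).
The other lineage descending from that same node — the sister group — is (Tremarctos_bicolor,Felis_vulgaris); its 2 tips in alphabetical order are the answer.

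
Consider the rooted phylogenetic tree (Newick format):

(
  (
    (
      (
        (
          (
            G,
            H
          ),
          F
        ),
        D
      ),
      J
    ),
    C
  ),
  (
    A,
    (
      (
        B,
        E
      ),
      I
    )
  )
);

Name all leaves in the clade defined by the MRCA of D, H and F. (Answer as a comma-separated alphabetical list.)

D, F, G, H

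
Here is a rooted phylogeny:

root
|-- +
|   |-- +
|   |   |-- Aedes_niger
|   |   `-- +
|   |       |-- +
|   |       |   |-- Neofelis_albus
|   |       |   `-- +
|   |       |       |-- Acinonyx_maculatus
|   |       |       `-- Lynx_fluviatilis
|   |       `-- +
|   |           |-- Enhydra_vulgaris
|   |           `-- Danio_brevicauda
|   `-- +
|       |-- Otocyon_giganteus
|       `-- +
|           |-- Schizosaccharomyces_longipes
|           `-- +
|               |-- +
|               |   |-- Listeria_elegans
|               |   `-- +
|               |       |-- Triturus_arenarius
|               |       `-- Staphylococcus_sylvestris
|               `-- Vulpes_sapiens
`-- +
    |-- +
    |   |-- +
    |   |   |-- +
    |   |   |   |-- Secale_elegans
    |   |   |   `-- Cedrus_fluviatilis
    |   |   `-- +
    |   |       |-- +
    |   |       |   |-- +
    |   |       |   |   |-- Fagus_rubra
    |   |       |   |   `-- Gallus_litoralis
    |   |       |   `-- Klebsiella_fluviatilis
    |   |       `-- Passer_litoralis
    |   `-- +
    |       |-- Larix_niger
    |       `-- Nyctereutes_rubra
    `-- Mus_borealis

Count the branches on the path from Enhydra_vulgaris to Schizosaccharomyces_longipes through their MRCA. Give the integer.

The MRCA of Enhydra_vulgaris and Schizosaccharomyces_longipes is the node subtending ((Aedes_niger,((Neofelis_albus,(Acinonyx_maculatus,Lynx_fluviatilis)),(Enhydra_vulgaris,Danio_brevicauda))),(Otocyon_giganteus,(Schizosaccharomyces_longipes,((Listeria_elegans,(Triturus_arenarius,Staphylococcus_sylvestris)),Vulpes_sapiens)))).
From Enhydra_vulgaris up to that node: 4 branches. From Schizosaccharomyces_longipes up to the same node: 3 branches. Total: 4 + 3 = 7.

7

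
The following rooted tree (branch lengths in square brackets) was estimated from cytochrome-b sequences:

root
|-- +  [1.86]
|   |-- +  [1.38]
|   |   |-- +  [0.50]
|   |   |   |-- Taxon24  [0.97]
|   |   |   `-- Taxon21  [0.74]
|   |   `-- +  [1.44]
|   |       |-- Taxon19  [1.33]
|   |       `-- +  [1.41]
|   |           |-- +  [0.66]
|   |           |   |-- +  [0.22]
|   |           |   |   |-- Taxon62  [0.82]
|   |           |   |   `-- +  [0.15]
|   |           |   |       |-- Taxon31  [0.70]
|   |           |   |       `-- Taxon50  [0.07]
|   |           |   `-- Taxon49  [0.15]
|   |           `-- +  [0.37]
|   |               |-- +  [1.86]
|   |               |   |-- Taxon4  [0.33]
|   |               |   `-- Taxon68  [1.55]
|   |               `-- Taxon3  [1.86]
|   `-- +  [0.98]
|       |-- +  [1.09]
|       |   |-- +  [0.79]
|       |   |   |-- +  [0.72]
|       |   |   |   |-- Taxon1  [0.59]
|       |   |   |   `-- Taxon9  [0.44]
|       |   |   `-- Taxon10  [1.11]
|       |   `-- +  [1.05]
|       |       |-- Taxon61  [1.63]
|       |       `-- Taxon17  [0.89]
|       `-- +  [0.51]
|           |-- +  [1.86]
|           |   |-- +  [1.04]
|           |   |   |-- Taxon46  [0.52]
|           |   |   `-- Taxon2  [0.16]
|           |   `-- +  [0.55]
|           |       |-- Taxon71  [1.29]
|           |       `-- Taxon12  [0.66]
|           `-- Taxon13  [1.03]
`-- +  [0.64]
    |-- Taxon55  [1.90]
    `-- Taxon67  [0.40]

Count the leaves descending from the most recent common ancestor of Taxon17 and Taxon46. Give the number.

10

The MRCA of Taxon17 and Taxon46 is the node subtending ((((Taxon1,Taxon9),Taxon10),(Taxon61,Taxon17)),(((Taxon46,Taxon2),(Taxon71,Taxon12)),Taxon13)).
That clade contains 10 terminal taxa: Taxon1, Taxon10, Taxon12, Taxon13, Taxon17, Taxon2, Taxon46, Taxon61, Taxon71, Taxon9.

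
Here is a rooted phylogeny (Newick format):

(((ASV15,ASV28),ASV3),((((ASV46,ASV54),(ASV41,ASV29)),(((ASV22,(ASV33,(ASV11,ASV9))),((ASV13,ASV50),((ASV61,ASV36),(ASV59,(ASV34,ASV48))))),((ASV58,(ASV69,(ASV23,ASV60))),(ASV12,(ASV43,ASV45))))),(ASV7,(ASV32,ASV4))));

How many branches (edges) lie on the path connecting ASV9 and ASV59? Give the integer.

The MRCA of ASV9 and ASV59 is the node subtending ((ASV22,(ASV33,(ASV11,ASV9))),((ASV13,ASV50),((ASV61,ASV36),(ASV59,(ASV34,ASV48))))).
From ASV9 up to that node: 4 branches. From ASV59 up to the same node: 4 branches. Total: 4 + 4 = 8.

8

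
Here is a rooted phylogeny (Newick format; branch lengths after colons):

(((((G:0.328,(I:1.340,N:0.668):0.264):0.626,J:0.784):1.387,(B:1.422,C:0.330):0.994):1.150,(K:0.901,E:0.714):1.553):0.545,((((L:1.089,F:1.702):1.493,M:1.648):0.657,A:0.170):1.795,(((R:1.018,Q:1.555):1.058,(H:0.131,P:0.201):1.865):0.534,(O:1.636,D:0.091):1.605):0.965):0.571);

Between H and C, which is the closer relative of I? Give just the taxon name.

The MRCA of I and C subtends (((G,(I,N)),J),(B,C)) (6 taxa).
The MRCA of I and H is the root, subtending the entire tree (18 taxa).
The first is nested inside the second, so I shares a more recent common ancestor with C.

C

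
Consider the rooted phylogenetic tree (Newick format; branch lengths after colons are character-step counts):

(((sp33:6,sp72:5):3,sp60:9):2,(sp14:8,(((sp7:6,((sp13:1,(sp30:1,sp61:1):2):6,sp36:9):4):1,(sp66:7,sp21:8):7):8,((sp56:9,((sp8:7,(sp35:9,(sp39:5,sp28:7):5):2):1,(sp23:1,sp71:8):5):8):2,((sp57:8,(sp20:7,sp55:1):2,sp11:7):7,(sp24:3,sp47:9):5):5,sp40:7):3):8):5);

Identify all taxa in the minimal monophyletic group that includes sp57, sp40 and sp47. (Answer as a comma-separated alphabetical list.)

Tracing sp57: it sits inside (sp57,(sp20,sp55),sp11).
Tracing sp40: it sits inside ((sp56,((sp8,(sp35,(sp39,sp28))),(sp23,sp71))),((sp57,(sp20,sp55),sp11),(sp24,sp47)),sp40).
Tracing sp47: it sits inside (sp24,sp47).
The smallest clade enclosing all 3 is ((sp56,((sp8,(sp35,(sp39,sp28))),(sp23,sp71))),((sp57,(sp20,sp55),sp11),(sp24,sp47)),sp40); the answer is its 14 terminal taxa in alphabetical order.

sp11, sp20, sp23, sp24, sp28, sp35, sp39, sp40, sp47, sp55, sp56, sp57, sp71, sp8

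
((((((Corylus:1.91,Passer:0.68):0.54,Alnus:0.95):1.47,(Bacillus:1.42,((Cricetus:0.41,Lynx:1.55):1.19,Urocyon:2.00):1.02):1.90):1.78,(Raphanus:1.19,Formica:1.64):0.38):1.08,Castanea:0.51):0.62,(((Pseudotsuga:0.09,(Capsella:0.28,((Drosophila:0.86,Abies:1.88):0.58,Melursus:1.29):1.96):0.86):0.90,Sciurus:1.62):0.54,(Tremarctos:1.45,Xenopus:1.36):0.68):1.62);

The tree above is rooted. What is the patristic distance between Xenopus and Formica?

7.38

The path runs Xenopus → … → MRCA → … → Formica; the MRCA is the root of the tree.
Branch lengths along that path: 1.36 + 0.68 + 1.62 + 0.62 + 1.08 + 0.38 + 1.64 = 7.38.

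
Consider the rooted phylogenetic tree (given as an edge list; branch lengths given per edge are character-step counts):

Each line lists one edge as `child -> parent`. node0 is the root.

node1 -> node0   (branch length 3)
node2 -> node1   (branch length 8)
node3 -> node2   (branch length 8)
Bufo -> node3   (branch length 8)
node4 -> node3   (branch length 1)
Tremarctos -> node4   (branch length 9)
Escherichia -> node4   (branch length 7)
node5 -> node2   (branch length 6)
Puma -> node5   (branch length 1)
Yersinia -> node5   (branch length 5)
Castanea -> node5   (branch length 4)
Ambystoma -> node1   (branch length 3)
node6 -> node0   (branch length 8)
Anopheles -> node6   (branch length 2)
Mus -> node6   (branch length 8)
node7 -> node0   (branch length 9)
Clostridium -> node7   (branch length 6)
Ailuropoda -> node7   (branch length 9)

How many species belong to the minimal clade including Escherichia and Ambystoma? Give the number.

7

The MRCA of Escherichia and Ambystoma is the node subtending (((Bufo,(Tremarctos,Escherichia)),(Puma,Yersinia,Castanea)),Ambystoma).
That clade contains 7 terminal taxa: Ambystoma, Bufo, Castanea, Escherichia, Puma, Tremarctos, Yersinia.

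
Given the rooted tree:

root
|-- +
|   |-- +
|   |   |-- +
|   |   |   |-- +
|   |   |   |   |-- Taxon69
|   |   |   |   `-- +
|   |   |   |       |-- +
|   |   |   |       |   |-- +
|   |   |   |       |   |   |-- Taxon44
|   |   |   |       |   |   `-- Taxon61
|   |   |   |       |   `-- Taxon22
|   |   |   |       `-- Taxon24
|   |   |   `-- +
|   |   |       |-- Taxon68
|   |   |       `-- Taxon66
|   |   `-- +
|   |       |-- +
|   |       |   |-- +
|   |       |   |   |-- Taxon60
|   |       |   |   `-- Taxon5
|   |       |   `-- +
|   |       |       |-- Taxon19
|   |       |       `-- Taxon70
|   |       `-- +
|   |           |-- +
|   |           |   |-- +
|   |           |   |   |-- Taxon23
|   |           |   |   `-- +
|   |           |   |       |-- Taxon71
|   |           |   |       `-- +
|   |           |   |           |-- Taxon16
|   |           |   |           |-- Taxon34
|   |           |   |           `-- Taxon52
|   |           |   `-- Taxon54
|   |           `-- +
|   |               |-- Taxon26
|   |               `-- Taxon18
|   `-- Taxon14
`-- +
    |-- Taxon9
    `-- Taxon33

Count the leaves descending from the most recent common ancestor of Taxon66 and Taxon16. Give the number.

The MRCA of Taxon66 and Taxon16 is the node subtending (((Taxon69,(((Taxon44,Taxon61),Taxon22),Taxon24)),(Taxon68,Taxon66)),(((Taxon60,Taxon5),(Taxon19,Taxon70)),(((Taxon23,(Taxon71,(Taxon16,Taxon34,Taxon52))),Taxon54),(Taxon26,Taxon18)))).
That clade contains 19 terminal taxa: Taxon16, Taxon18, Taxon19, Taxon22, Taxon23, Taxon24, Taxon26, Taxon34, Taxon44, Taxon5, Taxon52, Taxon54, Taxon60, Taxon61, Taxon66, Taxon68, Taxon69, Taxon70, Taxon71.

19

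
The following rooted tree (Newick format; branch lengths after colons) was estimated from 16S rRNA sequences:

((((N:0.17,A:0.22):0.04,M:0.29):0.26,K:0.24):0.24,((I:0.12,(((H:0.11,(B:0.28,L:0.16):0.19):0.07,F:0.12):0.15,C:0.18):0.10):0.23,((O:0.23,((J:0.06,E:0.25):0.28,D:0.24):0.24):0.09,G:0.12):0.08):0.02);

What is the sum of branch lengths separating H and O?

1.06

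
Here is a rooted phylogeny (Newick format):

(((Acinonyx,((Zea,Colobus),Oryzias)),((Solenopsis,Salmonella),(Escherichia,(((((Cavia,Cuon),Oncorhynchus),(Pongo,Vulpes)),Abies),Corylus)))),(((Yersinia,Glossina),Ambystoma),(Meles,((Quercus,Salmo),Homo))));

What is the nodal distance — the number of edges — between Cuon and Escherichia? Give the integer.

The MRCA of Cuon and Escherichia is the node subtending (Escherichia,(((((Cavia,Cuon),Oncorhynchus),(Pongo,Vulpes)),Abies),Corylus)).
From Cuon up to that node: 6 branches. From Escherichia up to the same node: 1 branch. Total: 6 + 1 = 7.

7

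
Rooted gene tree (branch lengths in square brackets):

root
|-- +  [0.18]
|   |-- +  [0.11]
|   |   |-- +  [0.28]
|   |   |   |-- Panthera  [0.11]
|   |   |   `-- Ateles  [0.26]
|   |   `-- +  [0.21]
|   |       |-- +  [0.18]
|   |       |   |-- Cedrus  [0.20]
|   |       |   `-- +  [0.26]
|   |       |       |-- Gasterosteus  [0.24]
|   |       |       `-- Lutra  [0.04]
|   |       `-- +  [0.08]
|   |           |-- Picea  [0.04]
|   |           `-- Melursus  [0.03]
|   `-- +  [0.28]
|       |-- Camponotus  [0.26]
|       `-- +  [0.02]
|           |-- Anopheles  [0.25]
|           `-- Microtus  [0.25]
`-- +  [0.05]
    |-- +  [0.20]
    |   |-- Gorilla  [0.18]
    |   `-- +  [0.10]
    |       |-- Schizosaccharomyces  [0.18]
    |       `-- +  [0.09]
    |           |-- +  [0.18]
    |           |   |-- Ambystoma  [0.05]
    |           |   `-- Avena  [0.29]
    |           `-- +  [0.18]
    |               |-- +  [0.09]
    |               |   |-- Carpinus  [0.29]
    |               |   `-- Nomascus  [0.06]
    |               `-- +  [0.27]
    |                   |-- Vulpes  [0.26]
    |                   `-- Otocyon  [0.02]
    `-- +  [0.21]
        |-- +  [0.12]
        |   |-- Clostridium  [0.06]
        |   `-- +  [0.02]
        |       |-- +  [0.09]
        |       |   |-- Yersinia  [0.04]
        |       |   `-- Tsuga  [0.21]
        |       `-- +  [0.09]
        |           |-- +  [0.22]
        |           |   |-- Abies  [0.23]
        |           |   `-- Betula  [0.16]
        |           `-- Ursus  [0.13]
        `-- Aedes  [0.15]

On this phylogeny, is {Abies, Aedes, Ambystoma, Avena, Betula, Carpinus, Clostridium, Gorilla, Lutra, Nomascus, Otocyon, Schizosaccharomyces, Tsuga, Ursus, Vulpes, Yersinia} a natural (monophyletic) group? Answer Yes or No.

No

The MRCA of the listed taxa is the root, so the smallest clade containing them is the whole tree.
That clade also contains Anopheles, Ateles, Camponotus, Cedrus, Gasterosteus, Melursus, Microtus, Panthera, Picea, which are not in the proposed group, so the group is not monophyletic.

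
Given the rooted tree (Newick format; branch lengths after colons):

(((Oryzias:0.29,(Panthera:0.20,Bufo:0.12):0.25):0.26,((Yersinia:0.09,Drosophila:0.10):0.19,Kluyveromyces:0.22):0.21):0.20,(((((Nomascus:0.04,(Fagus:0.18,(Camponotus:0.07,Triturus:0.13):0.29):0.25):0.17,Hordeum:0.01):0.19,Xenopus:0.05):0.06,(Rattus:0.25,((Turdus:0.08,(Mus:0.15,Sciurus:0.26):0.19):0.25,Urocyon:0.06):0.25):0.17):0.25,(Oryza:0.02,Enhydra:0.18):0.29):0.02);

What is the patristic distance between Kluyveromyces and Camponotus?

1.93

The path runs Kluyveromyces → … → MRCA → … → Camponotus; the MRCA is the root of the tree.
Branch lengths along that path: 0.22 + 0.21 + 0.20 + 0.02 + 0.25 + 0.06 + 0.19 + 0.17 + 0.25 + 0.29 + 0.07 = 1.93.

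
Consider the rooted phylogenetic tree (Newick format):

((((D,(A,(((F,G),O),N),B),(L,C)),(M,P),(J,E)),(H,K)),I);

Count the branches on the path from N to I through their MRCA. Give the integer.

The MRCA of N and I is the root of the tree.
From N up to that node: 6 branches. From I up to the same node: 1 branch. Total: 6 + 1 = 7.

7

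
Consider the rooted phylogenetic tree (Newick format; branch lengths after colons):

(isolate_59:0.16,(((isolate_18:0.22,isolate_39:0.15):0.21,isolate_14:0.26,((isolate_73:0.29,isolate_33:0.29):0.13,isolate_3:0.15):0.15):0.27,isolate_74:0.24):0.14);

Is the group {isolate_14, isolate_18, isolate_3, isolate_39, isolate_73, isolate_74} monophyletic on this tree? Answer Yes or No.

No

The MRCA of the listed taxa subtends (((isolate_18,isolate_39),isolate_14,((isolate_73,isolate_33),isolate_3)),isolate_74).
That clade also contains isolate_33, which is not in the proposed group, so the group is not monophyletic.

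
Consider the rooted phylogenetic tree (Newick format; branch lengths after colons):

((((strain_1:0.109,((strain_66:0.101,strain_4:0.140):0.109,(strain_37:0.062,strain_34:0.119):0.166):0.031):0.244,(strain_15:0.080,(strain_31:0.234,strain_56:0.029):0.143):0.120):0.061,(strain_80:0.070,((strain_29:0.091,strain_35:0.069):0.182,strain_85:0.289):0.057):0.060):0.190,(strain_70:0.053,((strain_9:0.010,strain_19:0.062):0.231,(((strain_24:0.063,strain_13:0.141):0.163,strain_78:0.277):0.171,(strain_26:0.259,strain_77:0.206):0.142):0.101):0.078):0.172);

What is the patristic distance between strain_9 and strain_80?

The path runs strain_9 → … → MRCA → … → strain_80; the MRCA is the root of the tree.
Branch lengths along that path: 0.010 + 0.231 + 0.078 + 0.172 + 0.190 + 0.060 + 0.070 = 0.811.

0.811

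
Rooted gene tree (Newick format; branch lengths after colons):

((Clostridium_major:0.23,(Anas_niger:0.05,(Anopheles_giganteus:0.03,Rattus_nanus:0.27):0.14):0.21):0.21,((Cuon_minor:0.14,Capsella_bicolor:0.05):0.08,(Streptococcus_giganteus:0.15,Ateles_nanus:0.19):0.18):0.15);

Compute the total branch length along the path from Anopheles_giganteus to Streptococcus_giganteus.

The path runs Anopheles_giganteus → … → MRCA → … → Streptococcus_giganteus; the MRCA is the root of the tree.
Branch lengths along that path: 0.03 + 0.14 + 0.21 + 0.21 + 0.15 + 0.18 + 0.15 = 1.07.

1.07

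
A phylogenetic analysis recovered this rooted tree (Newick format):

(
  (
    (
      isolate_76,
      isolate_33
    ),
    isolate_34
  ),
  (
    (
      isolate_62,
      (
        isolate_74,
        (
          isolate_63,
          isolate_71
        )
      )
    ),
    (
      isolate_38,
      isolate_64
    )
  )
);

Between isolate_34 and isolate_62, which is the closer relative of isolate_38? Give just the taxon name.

isolate_62

The MRCA of isolate_38 and isolate_62 subtends ((isolate_62,(isolate_74,(isolate_63,isolate_71))),(isolate_38,isolate_64)) (6 taxa).
The MRCA of isolate_38 and isolate_34 is the root, subtending the entire tree (9 taxa).
The first is nested inside the second, so isolate_38 shares a more recent common ancestor with isolate_62.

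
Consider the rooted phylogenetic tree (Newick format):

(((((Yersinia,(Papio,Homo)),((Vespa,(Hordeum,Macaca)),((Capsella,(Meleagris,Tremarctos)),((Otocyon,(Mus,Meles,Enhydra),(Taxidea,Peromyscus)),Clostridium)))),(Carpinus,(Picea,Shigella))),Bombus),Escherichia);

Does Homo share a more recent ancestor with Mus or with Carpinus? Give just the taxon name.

Mus

The MRCA of Homo and Mus subtends ((Yersinia,(Papio,Homo)),((Vespa,(Hordeum,Macaca)),((Capsella,(Meleagris,Tremarctos)),((Otocyon,(Mus,Meles,Enhydra),(Taxidea,Peromyscus)),Clostridium)))) (16 taxa).
The MRCA of Homo and Carpinus subtends (((Yersinia,(Papio,Homo)),((Vespa,(Hordeum,Macaca)),((Capsella,(Meleagris,Tremarctos)),((Otocyon,(Mus,Meles,Enhydra),(Taxidea,Peromyscus)),Clostridium)))),(Carpinus,(Picea,Shigella))) (19 taxa).
The first is nested inside the second, so Homo shares a more recent common ancestor with Mus.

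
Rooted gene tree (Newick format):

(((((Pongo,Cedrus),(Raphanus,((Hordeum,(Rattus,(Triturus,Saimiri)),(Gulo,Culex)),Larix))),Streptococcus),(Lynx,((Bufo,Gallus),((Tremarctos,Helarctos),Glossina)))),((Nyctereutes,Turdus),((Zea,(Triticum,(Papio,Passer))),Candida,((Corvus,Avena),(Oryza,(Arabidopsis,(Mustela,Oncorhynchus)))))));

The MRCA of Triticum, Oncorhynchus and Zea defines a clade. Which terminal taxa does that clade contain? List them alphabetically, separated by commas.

Arabidopsis, Avena, Candida, Corvus, Mustela, Oncorhynchus, Oryza, Papio, Passer, Triticum, Zea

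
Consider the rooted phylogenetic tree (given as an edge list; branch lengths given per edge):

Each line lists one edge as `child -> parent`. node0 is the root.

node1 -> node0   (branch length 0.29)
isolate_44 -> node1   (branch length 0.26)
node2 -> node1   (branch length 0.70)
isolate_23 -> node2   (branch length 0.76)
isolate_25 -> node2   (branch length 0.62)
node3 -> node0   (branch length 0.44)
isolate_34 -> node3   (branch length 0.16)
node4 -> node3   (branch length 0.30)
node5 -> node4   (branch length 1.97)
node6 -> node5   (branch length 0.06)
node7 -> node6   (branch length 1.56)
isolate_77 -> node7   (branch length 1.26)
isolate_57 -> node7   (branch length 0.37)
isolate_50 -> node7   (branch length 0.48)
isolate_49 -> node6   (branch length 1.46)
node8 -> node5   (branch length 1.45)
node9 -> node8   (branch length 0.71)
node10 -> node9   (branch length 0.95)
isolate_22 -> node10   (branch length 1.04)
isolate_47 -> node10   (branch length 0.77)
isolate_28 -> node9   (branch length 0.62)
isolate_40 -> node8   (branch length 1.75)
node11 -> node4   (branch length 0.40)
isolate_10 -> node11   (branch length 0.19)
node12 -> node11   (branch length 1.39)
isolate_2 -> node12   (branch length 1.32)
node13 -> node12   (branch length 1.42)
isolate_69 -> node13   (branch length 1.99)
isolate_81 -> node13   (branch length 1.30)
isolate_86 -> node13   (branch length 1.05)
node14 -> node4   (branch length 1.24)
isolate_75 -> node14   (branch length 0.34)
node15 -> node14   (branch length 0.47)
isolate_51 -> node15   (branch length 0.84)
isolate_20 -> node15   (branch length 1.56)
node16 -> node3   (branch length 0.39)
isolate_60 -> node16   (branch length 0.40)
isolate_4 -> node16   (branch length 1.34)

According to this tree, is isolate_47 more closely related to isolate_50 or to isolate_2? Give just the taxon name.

isolate_50

The MRCA of isolate_47 and isolate_50 subtends (((isolate_77,isolate_57,isolate_50),isolate_49),(((isolate_22,isolate_47),isolate_28),isolate_40)) (8 taxa).
The MRCA of isolate_47 and isolate_2 subtends ((((isolate_77,isolate_57,isolate_50),isolate_49),(((isolate_22,isolate_47),isolate_28),isolate_40)),(isolate_10,(isolate_2,(isolate_69,isolate_81,isolate_86))),(isolate_75,(isolate_51,isolate_20))) (16 taxa).
The first is nested inside the second, so isolate_47 shares a more recent common ancestor with isolate_50.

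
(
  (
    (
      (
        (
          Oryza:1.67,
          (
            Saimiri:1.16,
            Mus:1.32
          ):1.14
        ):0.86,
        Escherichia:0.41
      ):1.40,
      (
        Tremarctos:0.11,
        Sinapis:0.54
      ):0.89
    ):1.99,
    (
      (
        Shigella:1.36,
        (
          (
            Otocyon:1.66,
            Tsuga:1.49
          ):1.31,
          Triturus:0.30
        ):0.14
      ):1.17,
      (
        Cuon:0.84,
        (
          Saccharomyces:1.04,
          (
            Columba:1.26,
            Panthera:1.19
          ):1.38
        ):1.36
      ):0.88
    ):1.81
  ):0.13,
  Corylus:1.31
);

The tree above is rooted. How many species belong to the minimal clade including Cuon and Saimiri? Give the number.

The MRCA of Cuon and Saimiri is the node subtending ((((Oryza,(Saimiri,Mus)),Escherichia),(Tremarctos,Sinapis)),((Shigella,((Otocyon,Tsuga),Triturus)),(Cuon,(Saccharomyces,(Columba,Panthera))))).
That clade contains 14 terminal taxa: Columba, Cuon, Escherichia, Mus, Oryza, Otocyon, Panthera, Saccharomyces, Saimiri, Shigella, Sinapis, Tremarctos, Triturus, Tsuga.

14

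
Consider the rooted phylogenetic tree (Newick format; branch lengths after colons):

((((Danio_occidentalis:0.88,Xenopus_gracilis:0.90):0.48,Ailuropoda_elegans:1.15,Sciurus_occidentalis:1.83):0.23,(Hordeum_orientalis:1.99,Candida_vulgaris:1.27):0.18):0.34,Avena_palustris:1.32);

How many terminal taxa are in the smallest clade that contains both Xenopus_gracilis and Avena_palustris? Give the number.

7

The MRCA of Xenopus_gracilis and Avena_palustris is the root, so the clade is the entire tree.
That clade contains 7 terminal taxa: Ailuropoda_elegans, Avena_palustris, Candida_vulgaris, Danio_occidentalis, Hordeum_orientalis, Sciurus_occidentalis, Xenopus_gracilis.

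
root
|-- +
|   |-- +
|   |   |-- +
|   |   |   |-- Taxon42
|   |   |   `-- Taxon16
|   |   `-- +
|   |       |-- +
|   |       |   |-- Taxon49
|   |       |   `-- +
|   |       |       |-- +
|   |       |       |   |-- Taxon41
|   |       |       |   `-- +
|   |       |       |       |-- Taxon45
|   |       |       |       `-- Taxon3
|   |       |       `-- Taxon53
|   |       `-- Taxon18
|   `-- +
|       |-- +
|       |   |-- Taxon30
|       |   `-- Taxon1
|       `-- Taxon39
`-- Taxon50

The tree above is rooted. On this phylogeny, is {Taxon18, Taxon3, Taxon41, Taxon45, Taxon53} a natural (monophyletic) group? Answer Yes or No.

No

The MRCA of the listed taxa subtends ((Taxon49,((Taxon41,(Taxon45,Taxon3)),Taxon53)),Taxon18).
That clade also contains Taxon49, which is not in the proposed group, so the group is not monophyletic.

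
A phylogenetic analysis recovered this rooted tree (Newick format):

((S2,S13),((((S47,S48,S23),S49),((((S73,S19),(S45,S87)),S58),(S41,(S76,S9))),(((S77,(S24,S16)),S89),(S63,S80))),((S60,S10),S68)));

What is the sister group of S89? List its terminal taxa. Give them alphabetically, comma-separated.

S16, S24, S77

S89 attaches to the tree at the node subtending ((S77,(S24,S16)),S89).
The other lineage descending from that same node — the sister group — is (S77,(S24,S16)); its 3 tips in alphabetical order are the answer.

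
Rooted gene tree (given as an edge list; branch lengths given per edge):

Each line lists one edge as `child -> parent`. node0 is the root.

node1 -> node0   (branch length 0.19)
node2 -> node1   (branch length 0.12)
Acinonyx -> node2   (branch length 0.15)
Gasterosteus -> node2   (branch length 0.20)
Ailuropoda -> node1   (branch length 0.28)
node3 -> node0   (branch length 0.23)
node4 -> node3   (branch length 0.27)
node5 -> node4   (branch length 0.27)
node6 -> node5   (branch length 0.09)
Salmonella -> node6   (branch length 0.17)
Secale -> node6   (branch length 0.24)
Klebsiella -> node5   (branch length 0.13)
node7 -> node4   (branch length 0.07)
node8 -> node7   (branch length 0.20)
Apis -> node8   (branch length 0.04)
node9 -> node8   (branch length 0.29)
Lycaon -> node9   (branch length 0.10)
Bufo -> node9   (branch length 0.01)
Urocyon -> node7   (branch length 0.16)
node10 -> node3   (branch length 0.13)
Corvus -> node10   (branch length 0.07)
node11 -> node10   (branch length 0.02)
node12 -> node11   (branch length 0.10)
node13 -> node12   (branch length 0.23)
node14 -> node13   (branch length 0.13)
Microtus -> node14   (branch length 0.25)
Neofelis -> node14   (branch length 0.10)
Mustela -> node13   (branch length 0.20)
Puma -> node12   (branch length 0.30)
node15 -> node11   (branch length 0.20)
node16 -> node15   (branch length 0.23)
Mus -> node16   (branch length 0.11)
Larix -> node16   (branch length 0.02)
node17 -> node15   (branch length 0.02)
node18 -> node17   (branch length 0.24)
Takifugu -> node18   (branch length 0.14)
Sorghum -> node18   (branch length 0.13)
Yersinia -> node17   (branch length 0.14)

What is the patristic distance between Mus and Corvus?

0.63

The path runs Mus → … → MRCA → … → Corvus; the MRCA is the node subtending (Corvus,((((Microtus,Neofelis),Mustela),Puma),((Mus,Larix),((Takifugu,Sorghum),Yersinia)))).
Branch lengths along that path: 0.11 + 0.23 + 0.20 + 0.02 + 0.07 = 0.63.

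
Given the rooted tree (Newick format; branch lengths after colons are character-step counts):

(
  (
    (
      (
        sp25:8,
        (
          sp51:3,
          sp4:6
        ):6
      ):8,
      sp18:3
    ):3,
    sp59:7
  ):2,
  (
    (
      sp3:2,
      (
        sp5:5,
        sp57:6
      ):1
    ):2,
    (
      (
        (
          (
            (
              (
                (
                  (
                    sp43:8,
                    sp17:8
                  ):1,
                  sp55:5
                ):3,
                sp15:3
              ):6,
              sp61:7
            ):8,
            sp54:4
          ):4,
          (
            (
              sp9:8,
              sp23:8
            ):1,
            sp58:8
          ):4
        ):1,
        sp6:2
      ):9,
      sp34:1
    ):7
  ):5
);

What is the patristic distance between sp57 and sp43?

The path runs sp57 → … → MRCA → … → sp43; the MRCA is the node subtending ((sp3,(sp5,sp57)),((((((((sp43,sp17),sp55),sp15),sp61),sp54),((sp9,sp23),sp58)),sp6),sp34)).
Branch lengths along that path: 6 + 1 + 2 + 7 + 9 + 1 + 4 + 8 + 6 + 3 + 1 + 8 = 56.

56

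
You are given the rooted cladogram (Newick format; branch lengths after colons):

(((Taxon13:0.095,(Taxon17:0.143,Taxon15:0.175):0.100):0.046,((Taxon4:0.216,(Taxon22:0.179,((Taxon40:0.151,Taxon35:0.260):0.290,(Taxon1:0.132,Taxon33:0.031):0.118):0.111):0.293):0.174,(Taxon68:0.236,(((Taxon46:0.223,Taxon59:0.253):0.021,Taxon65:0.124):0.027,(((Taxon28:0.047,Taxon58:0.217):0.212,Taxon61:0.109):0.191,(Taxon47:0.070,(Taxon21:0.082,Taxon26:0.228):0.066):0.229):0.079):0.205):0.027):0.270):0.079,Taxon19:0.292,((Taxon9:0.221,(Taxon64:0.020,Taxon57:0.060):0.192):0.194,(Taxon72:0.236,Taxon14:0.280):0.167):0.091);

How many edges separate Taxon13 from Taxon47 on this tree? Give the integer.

8

The MRCA of Taxon13 and Taxon47 is the node subtending ((Taxon13,(Taxon17,Taxon15)),((Taxon4,(Taxon22,((Taxon40,Taxon35),(Taxon1,Taxon33)))),(Taxon68,(((Taxon46,Taxon59),Taxon65),(((Taxon28,Taxon58),Taxon61),(Taxon47,(Taxon21,Taxon26))))))).
From Taxon13 up to that node: 2 branches. From Taxon47 up to the same node: 6 branches. Total: 2 + 6 = 8.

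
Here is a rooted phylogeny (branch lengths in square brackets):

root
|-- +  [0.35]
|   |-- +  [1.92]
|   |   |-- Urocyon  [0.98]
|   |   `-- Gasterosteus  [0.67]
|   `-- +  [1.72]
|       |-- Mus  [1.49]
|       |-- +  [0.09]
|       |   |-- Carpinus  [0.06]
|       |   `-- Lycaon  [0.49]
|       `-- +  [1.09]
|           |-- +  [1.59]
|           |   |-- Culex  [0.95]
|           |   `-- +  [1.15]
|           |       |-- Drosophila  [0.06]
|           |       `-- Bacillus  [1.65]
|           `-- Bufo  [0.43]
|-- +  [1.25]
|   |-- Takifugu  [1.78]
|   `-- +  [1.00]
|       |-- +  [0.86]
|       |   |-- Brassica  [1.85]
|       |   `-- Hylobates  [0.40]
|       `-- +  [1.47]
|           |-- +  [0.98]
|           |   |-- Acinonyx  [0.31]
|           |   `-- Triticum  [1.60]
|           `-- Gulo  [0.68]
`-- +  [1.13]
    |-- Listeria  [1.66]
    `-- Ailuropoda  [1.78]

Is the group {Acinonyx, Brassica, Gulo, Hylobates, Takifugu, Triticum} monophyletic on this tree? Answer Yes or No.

Yes

The most recent common ancestor of these taxa subtends (Takifugu,((Brassica,Hylobates),((Acinonyx,Triticum),Gulo))).
That clade has exactly 6 tips — every listed taxon and nothing else — so the group is monophyletic.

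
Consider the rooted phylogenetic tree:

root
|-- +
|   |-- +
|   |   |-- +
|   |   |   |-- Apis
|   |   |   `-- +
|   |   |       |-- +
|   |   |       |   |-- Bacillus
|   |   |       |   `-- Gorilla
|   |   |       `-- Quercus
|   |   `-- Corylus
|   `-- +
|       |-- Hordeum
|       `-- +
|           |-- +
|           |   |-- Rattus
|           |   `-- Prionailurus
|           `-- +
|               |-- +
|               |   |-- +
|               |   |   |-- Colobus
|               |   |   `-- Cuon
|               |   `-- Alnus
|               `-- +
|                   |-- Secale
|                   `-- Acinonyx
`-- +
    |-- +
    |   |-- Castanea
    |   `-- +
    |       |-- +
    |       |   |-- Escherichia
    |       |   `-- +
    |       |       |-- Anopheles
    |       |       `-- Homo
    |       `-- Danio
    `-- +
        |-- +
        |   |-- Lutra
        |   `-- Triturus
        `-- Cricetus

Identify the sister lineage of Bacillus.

Bacillus attaches to the tree at the node subtending (Bacillus,Gorilla).
The other lineage descending from that same node — the sister group — is the single tip Gorilla.

Gorilla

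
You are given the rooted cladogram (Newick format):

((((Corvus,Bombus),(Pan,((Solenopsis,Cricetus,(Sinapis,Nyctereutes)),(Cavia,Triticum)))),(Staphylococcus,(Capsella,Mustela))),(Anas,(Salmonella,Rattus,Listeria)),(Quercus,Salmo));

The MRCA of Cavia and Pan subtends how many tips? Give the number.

The MRCA of Cavia and Pan is the node subtending (Pan,((Solenopsis,Cricetus,(Sinapis,Nyctereutes)),(Cavia,Triticum))).
That clade contains 7 terminal taxa: Cavia, Cricetus, Nyctereutes, Pan, Sinapis, Solenopsis, Triticum.

7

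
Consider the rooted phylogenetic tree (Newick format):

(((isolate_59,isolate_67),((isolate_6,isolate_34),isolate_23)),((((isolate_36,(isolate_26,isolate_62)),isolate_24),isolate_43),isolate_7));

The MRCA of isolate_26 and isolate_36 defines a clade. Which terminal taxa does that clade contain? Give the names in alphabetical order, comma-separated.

Tracing isolate_26: it sits inside (isolate_26,isolate_62).
Tracing isolate_36: it sits inside (isolate_36,(isolate_26,isolate_62)).
The smallest clade enclosing both is (isolate_36,(isolate_26,isolate_62)); the answer is its 3 terminal taxa in alphabetical order.

isolate_26, isolate_36, isolate_62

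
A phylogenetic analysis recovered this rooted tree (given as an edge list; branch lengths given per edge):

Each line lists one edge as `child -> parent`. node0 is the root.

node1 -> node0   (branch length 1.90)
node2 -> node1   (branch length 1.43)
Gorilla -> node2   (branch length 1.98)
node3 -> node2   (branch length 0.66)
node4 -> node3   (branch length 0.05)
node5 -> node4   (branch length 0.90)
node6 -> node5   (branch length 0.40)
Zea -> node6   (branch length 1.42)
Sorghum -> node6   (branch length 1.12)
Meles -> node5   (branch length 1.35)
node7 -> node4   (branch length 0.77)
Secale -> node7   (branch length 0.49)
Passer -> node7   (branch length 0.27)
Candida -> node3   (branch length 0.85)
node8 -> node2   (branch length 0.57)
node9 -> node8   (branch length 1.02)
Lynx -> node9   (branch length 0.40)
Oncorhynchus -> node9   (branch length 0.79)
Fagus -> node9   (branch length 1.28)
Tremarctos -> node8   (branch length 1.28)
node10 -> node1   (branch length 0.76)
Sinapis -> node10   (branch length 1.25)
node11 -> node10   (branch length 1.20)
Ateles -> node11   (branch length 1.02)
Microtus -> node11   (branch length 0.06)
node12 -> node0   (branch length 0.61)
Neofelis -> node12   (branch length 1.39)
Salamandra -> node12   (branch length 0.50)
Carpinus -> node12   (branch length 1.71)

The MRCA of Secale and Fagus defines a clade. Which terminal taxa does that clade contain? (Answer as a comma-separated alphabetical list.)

Tracing Secale: it sits inside (Secale,Passer).
Tracing Fagus: it sits inside (Lynx,Oncorhynchus,Fagus).
The smallest clade enclosing both is (Gorilla,((((Zea,Sorghum),Meles),(Secale,Passer)),Candida),((Lynx,Oncorhynchus,Fagus),Tremarctos)); the answer is its 11 terminal taxa in alphabetical order.

Candida, Fagus, Gorilla, Lynx, Meles, Oncorhynchus, Passer, Secale, Sorghum, Tremarctos, Zea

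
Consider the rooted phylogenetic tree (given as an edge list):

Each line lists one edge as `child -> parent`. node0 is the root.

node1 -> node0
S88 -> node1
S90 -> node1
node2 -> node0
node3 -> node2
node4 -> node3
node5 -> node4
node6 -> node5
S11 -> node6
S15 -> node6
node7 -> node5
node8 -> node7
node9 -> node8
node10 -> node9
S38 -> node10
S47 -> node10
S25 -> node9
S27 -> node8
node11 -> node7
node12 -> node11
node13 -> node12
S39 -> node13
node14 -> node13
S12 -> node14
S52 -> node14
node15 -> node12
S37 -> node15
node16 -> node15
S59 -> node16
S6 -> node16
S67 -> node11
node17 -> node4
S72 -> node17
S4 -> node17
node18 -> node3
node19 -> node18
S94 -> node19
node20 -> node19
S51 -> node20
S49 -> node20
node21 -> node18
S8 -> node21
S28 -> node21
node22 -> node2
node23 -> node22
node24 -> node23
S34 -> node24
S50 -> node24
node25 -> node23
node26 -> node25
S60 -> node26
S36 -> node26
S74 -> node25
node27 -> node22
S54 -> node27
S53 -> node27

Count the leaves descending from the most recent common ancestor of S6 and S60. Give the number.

27

The MRCA of S6 and S60 is the node subtending (((((S11,S15),((((S38,S47),S25),S27),(((S39,(S12,S52)),(S37,(S59,S6))),S67))),(S72,S4)),((S94,(S51,S49)),(S8,S28))),(((S34,S50),((S60,S36),S74)),(S54,S53))).
That clade contains 27 terminal taxa: S11, S12, S15, S25, S27, S28, S34, S36, S37, S38, S39, S4, S47, S49, S50, S51, S52, S53, S54, S59, S6, S60, S67, S72, S74, S8, S94.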